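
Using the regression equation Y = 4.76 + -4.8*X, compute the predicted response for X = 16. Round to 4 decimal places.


Plug X = 16 into Y = 4.76 + -4.8*X:
Y = 4.76 + -76.8000 = -72.0400.

-72.0400


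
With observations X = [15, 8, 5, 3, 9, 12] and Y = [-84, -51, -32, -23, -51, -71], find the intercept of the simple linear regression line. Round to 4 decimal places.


First find the slope: b1 = -5.1781.
Means: xbar = 8.6667, ybar = -52.0000.
b0 = ybar - b1 * xbar = -52.0000 - -5.1781 * 8.6667 = -7.1233.

-7.1233


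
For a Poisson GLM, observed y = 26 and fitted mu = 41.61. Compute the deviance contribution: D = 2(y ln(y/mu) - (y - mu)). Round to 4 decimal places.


Compute y*ln(y/mu) = 26*ln(26/41.61) = 26*-0.470244 = -12.226344.
y - mu = -15.61.
D = 2*(-12.226344 - (-15.61)) = 6.767312, which rounds to 6.7673.

6.7673


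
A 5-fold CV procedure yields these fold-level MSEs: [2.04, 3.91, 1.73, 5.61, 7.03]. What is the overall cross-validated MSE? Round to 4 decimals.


Total MSE across folds = 20.3200.
CV-MSE = 20.3200/5 = 4.0640.

4.0640


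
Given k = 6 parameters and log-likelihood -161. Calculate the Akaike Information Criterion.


AIC = 2*6 - 2*(-161).
= 12 + 322 = 334.

334


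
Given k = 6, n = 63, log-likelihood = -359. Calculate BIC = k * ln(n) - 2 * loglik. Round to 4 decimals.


ln(63) = 4.143135.
k * ln(n) = 6 * 4.143135 = 24.858810.
-2L = 718.
BIC = 24.858810 + 718 = 742.858810, which rounds to 742.8588.

742.8588


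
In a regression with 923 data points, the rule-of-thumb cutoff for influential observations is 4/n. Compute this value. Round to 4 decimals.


Cook's distance cutoff = 4/n = 4/923.
= 0.0043.

0.0043


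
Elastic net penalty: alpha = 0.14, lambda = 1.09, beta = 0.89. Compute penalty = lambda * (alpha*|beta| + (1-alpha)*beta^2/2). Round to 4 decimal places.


L1 component = 0.14 * |0.89| = 0.1246.
L2 component = 0.86 * 0.89^2 / 2 = 0.3406.
Penalty = 1.09 * (0.1246 + 0.3406) = 1.09 * 0.4652 = 0.5071.

0.5071


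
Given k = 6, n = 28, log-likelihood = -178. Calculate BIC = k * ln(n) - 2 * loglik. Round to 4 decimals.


ln(28) = 3.332205.
k * ln(n) = 6 * 3.332205 = 19.993230.
-2L = 356.
BIC = 19.993230 + 356 = 375.993230, which rounds to 375.9932.

375.9932


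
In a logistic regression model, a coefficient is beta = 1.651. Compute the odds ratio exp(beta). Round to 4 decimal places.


Odds ratio = exp(beta) = exp(1.651).
= 5.2122.

5.2122


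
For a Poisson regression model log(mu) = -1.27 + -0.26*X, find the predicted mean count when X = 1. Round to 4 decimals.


Linear predictor: eta = -1.27 + (-0.26)(1) = -1.5300.
Expected count: mu = exp(-1.5300) = 0.2165.

0.2165


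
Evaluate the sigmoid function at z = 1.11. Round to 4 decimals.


Compute exp(-1.1100) = 0.3296.
Sigmoid = 1 / (1 + 0.3296) = 1 / 1.3296 = 0.7521.

0.7521


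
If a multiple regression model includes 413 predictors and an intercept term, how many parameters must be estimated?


Each predictor gets one coefficient, plus one intercept.
Total parameters = 413 + 1 = 414.

414


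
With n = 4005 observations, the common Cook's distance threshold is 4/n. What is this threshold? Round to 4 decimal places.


The threshold is 4/n.
4/4005 = 0.0010.

0.0010


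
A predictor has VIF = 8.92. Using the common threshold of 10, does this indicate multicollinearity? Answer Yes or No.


The threshold is 10.
VIF = 8.92 is < 10.
Multicollinearity indication: No.

No


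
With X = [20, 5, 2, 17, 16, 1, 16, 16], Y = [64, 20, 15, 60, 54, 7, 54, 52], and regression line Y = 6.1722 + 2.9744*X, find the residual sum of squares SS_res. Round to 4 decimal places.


Compute predicted values, then residuals = yi - yhat_i.
Residuals: [-1.6602, -1.0442, 2.8790, 3.2630, 0.2374, -2.1466, 0.2374, -1.7626].
SSres = sum(residual^2) = 30.6098.

30.6098


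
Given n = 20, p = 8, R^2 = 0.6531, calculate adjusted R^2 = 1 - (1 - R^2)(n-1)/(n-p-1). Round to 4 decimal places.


Adjusted R^2 = 1 - (1 - R^2) * (n-1)/(n-p-1).
(1 - R^2) = 0.3469.
(n-1)/(n-p-1) = 19/11.
(1 - R^2) * (n-1) = 0.3469 * 19 = 6.5911.
Divide by (n-p-1): 6.5911 / 11 = 0.5992.
Adj R^2 = 1 - 0.5992 = 0.4008.

0.4008


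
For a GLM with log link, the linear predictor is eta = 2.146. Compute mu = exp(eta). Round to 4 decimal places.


The inverse log link gives:
mu = exp(2.146) = 8.5506.

8.5506


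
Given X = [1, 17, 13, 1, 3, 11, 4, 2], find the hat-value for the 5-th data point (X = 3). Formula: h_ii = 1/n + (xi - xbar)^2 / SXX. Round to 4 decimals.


n = 8, xbar = 6.5000.
SXX = sum((xi - xbar)^2) = 272.0000.
h = 1/8 + (3 - 6.5000)^2 / 272.0000 = 0.1700.

0.1700


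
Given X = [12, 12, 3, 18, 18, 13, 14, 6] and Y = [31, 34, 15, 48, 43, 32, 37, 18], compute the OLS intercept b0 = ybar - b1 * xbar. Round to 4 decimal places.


The slope is b1 = 2.1082.
Sample means are xbar = 12.0000 and ybar = 32.2500.
Intercept: b0 = 32.2500 - (2.1082)(12.0000) = 6.9510.

6.9510


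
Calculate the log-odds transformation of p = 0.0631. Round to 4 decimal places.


Compute the odds: 0.0631/0.9369 = 0.0673.
Take the natural log: ln(0.0673) = -2.6979.

-2.6979


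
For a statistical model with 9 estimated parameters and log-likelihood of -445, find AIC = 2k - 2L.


AIC = 2*9 - 2*(-445).
= 18 + 890 = 908.

908


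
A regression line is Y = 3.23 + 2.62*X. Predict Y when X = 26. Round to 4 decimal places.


Substitute X = 26 into the equation:
Y = 3.23 + 2.62 * 26 = 3.23 + 68.1200 = 71.3500.

71.3500


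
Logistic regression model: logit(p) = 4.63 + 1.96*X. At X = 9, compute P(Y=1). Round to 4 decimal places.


z = 4.63 + 1.96 * 9 = 22.2700.
Sigmoid: P = 1 / (1 + exp(-22.2700)) = 1.0000.

1.0000


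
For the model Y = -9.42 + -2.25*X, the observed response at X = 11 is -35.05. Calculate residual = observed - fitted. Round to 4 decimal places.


Predicted = -9.42 + -2.25 * 11 = -34.1700.
Residual = -35.05 - -34.1700 = -0.8800.

-0.8800


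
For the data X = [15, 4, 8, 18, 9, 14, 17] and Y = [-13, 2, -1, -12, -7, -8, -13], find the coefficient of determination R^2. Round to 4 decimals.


Fit the OLS line: b0 = 5.6623, b1 = -1.0781.
SSres = 24.4360.
SStot = 213.7143.
R^2 = 1 - 24.4360/213.7143 = 0.8857.

0.8857


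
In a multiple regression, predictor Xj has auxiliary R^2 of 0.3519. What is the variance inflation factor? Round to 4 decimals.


Denominator: 1 - 0.3519 = 0.6481.
VIF = 1 / 0.6481 = 1.5430.

1.5430


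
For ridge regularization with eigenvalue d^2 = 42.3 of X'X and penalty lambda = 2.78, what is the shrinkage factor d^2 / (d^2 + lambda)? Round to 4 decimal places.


Denominator = d^2 + lambda = 42.3 + 2.78 = 45.0800.
Shrinkage = 42.3 / 45.0800 = 0.9383.

0.9383


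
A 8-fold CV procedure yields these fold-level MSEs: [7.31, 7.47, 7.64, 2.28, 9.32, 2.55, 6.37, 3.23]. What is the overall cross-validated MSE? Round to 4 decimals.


Add all fold MSEs: 46.1700.
Divide by k = 8: 46.1700/8 = 5.7713.

5.7713


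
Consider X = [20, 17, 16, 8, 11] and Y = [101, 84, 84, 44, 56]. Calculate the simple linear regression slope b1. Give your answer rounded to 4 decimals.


The sample means are xbar = 14.4000 and ybar = 73.8000.
Compute S_xx = 93.2000 and S_xy = 446.4000.
Slope b1 = S_xy / S_xx = 446.4000 / 93.2000 = 4.7897.

4.7897


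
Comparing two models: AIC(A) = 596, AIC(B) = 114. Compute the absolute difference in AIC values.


|AIC_A - AIC_B| = |596 - 114| = 482.
Model B is preferred (lower AIC).

482


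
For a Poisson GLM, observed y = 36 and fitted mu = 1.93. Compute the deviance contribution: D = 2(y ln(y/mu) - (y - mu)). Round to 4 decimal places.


First: ln(36/1.93) = 2.925999.
Then: 36 * 2.925999 = 105.335964.
y - mu = 36 - 1.93 = 34.07.
D = 2(105.335964 - 34.07) = 142.531928, which rounds to 142.5319.

142.5319


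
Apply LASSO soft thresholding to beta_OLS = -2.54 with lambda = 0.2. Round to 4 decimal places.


Absolute value: |-2.54| = 2.54.
Compare to lambda = 0.2.
Since |beta| > lambda, coefficient = sign(beta)*(|beta| - lambda) = -2.3400.

-2.3400


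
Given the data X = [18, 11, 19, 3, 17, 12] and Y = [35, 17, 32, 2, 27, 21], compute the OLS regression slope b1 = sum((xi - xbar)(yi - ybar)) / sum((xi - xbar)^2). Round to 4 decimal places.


Calculate xbar = 13.3333, ybar = 22.3333.
S_xx = 181.3333, S_xy = 355.3333.
Using b1 = S_xy / S_xx = 355.3333 / 181.3333, we get b1 = 1.9596.

1.9596


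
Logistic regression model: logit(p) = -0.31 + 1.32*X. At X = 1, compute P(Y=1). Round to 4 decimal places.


z = -0.31 + 1.32 * 1 = 1.0100.
Sigmoid: P = 1 / (1 + exp(-1.0100)) = 0.7330.

0.7330


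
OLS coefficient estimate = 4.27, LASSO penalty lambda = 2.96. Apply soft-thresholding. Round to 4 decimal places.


Absolute value: |4.27| = 4.27.
Compare to lambda = 2.96.
Since |beta| > lambda, coefficient = sign(beta)*(|beta| - lambda) = 1.3100.

1.3100


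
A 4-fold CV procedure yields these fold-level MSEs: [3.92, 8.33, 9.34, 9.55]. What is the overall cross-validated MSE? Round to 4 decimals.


Total MSE across folds = 31.1400.
CV-MSE = 31.1400/4 = 7.7850.

7.7850


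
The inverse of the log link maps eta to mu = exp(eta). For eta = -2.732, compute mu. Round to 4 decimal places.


The inverse log link gives:
mu = exp(-2.732) = 0.0651.

0.0651


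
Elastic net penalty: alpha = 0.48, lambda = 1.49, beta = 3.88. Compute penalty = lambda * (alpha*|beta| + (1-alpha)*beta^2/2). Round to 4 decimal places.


alpha * |beta| = 0.48 * 3.88 = 1.8624.
(1-alpha) * beta^2/2 = 0.52 * 15.0544/2 = 3.9141.
Total = 1.49 * (1.8624 + 3.9141) = 8.6071.

8.6071


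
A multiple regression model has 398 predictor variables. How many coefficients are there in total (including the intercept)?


Including the intercept, the model has 398 predictor coefficients + 1 intercept.
Total = 399.

399


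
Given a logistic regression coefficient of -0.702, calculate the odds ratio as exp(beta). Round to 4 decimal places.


The odds ratio is computed as:
OR = e^(-0.702) = 0.4956.

0.4956


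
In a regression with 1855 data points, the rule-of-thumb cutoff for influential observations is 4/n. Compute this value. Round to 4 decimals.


The threshold is 4/n.
4/1855 = 0.0022.

0.0022


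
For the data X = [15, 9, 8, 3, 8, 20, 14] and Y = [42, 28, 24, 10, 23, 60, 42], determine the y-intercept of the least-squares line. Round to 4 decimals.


Compute b1 = 2.9010 from the OLS formula.
With xbar = 11.0000 and ybar = 32.7143, the intercept is:
b0 = 32.7143 - 2.9010 * 11.0000 = 0.8028.

0.8028


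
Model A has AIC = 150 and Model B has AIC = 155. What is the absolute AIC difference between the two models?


Absolute difference = |150 - 155| = 5.
The model with lower AIC (A) is preferred.

5


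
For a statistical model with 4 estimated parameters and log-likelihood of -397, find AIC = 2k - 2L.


AIC = 2k - 2*loglik = 2(4) - 2(-397).
= 8 + 794 = 802.

802


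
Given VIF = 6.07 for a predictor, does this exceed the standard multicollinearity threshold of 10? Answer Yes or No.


Check: VIF = 6.07 vs threshold = 10.
Since 6.07 < 10, the answer is No.

No


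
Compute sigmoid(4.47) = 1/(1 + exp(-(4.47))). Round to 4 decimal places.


First, exp(-4.4700) = 0.0114.
Then sigma(z) = 1/(1 + 0.0114) = 0.9887.

0.9887


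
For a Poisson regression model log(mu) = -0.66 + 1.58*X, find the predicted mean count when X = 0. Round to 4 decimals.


eta = -0.66 + 1.58 * 0 = -0.6600.
mu = exp(-0.6600) = 0.5169.

0.5169


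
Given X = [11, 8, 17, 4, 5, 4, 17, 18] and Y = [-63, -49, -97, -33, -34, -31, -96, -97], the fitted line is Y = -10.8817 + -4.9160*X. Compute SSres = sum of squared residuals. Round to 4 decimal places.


For each point, residual = actual - predicted.
Residuals: [1.9577, 1.2097, -2.5463, -2.4543, 1.4617, -0.4543, -1.5463, 2.3697].
Sum of squared residuals = 28.1527.

28.1527


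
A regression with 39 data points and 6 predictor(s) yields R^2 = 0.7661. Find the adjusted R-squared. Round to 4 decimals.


Plug in: Adj R^2 = 1 - (1 - 0.7661) * 38/32.
= 1 - 0.2339 * 38/32
= 1 - 8.8882 / 32
= 1 - 0.2778 = 0.7222.

0.7222


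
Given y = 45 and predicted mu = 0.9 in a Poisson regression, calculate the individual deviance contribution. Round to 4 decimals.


Compute y*ln(y/mu) = 45*ln(45/0.9) = 45*3.912023 = 176.041035.
y - mu = 44.1.
D = 2*(176.041035 - (44.1)) = 263.882070, which rounds to 263.8821.

263.8821


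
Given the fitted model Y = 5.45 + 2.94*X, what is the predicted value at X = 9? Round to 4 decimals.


Plug X = 9 into Y = 5.45 + 2.94*X:
Y = 5.45 + 26.4600 = 31.9100.

31.9100


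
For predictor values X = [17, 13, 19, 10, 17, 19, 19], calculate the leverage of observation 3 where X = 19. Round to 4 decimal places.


Mean of X: xbar = 16.2857.
SXX = 73.4286.
For X = 19: h = 1/7 + (19 - 16.2857)^2/73.4286 = 0.2432.

0.2432


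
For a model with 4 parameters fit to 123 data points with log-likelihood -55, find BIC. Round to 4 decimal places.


Compute k*ln(n) = 4*ln(123) = 4*4.812184 = 19.248736.
Then -2*loglik = 110.
BIC = 19.248736 + 110 = 129.248736, which rounds to 129.2487.

129.2487


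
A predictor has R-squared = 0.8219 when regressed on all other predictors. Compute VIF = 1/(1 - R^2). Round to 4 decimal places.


Using VIF = 1/(1 - R^2_j):
1 - 0.8219 = 0.1781.
VIF = 5.6148.

5.6148


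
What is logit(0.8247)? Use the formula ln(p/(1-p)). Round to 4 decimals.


1 - p = 0.1753.
p/(1-p) = 4.7045.
logit = ln(4.7045) = 1.5485.

1.5485


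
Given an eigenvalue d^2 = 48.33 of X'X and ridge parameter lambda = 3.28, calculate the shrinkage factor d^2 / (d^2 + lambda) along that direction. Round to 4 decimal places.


Compute the denominator: 48.33 + 3.28 = 51.6100.
Shrinkage factor = 48.33 / 51.6100 = 0.9364.

0.9364


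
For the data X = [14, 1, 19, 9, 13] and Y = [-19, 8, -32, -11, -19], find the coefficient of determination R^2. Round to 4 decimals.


After computing the OLS fit (b0=9.8319, b1=-2.1814):
SSres = 4.8496, SStot = 865.2000.
R^2 = 1 - 4.8496/865.2000 = 0.9944.

0.9944


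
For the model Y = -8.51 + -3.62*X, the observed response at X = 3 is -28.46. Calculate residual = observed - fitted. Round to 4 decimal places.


Fitted value at X = 3 is yhat = -8.51 + -3.62*3 = -19.3700.
Residual = -28.46 - -19.3700 = -9.0900.

-9.0900


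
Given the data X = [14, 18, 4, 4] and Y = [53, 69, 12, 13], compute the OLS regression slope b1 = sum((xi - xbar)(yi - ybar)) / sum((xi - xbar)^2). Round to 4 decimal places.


The sample means are xbar = 10.0000 and ybar = 36.7500.
Compute S_xx = 152.0000 and S_xy = 614.0000.
Slope b1 = S_xy / S_xx = 614.0000 / 152.0000 = 4.0395.

4.0395


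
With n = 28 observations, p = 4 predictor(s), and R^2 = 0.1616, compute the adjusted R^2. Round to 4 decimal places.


Using the formula:
(1 - 0.1616) = 0.8384.
Multiply by 27/23: 0.8384 * 27 = 22.6368, then 22.6368 / 23 = 0.9842.
Adj R^2 = 1 - 0.9842 = 0.0158.

0.0158


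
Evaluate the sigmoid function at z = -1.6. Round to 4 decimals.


exp(1.6000) = 4.9530.
1 + exp(-z) = 5.9530.
sigmoid = 1/5.9530 = 0.1680.

0.1680


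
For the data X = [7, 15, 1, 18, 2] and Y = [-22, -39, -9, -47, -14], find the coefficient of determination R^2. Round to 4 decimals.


Fit the OLS line: b0 = -7.9305, b1 = -2.1244.
SSres = 6.3937.
SStot = 1058.8000.
R^2 = 1 - 6.3937/1058.8000 = 0.9940.

0.9940


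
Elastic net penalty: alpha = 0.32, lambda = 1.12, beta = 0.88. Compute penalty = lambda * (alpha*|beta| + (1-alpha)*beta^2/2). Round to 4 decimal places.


L1 component = 0.32 * |0.88| = 0.2816.
L2 component = 0.68 * 0.88^2 / 2 = 0.2633.
Penalty = 1.12 * (0.2816 + 0.2633) = 1.12 * 0.5449 = 0.6103.

0.6103


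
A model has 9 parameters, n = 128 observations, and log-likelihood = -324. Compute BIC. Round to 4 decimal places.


ln(128) = 4.852030.
k * ln(n) = 9 * 4.852030 = 43.668270.
-2L = 648.
BIC = 43.668270 + 648 = 691.668270, which rounds to 691.6683.

691.6683


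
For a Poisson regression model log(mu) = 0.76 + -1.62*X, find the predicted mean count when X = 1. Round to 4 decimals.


eta = 0.76 + -1.62 * 1 = -0.8600.
mu = exp(-0.8600) = 0.4232.

0.4232


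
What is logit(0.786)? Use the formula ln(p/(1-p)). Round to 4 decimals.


1 - p = 0.214.
p/(1-p) = 3.6729.
logit = ln(3.6729) = 1.3010.

1.3010


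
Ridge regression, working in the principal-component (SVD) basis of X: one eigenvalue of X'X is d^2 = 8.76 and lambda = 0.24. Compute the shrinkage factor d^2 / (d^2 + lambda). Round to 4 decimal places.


Denominator = d^2 + lambda = 8.76 + 0.24 = 9.0000.
Shrinkage = 8.76 / 9.0000 = 0.9733.

0.9733


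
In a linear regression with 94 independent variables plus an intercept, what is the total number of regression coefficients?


Each predictor gets one coefficient, plus one intercept.
Total parameters = 94 + 1 = 95.

95


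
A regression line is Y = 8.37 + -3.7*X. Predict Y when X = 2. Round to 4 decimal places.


Substitute X = 2 into the equation:
Y = 8.37 + -3.7 * 2 = 8.37 + -7.4000 = 0.9700.

0.9700


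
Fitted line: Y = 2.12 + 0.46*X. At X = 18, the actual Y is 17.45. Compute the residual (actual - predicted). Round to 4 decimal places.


Compute yhat = 2.12 + (0.46)(18) = 10.4000.
Residual = actual - predicted = 17.45 - 10.4000 = 7.0500.

7.0500


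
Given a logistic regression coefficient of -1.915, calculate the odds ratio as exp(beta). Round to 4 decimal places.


The odds ratio is computed as:
OR = e^(-1.915) = 0.1473.

0.1473


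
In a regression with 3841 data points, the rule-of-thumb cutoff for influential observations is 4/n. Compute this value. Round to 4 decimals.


Cook's distance cutoff = 4/n = 4/3841.
= 0.0010.

0.0010


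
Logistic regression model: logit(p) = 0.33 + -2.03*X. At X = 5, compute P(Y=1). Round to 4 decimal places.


Compute z = 0.33 + (-2.03)(5) = -9.8200.
exp(-z) = 18398.0507.
P = 1/(1 + 18398.0507) = 0.0001.

0.0001


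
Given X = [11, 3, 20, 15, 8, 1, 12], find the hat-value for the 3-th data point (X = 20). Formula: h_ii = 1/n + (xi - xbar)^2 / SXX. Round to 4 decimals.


n = 7, xbar = 10.0000.
SXX = sum((xi - xbar)^2) = 264.0000.
h = 1/7 + (20 - 10.0000)^2 / 264.0000 = 0.5216.

0.5216


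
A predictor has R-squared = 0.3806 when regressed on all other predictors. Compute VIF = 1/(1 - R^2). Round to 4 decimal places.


Denominator: 1 - 0.3806 = 0.6194.
VIF = 1 / 0.6194 = 1.6145.

1.6145


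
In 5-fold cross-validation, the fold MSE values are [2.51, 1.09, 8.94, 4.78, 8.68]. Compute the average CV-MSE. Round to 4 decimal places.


Sum of fold MSEs = 26.0000.
Average = 26.0000 / 5 = 5.2000.

5.2000


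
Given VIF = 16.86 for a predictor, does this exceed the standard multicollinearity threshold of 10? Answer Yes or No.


The threshold is 10.
VIF = 16.86 is >= 10.
Multicollinearity indication: Yes.

Yes


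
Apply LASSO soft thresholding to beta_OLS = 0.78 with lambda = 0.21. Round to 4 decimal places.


Absolute value: |0.78| = 0.78.
Compare to lambda = 0.21.
Since |beta| > lambda, coefficient = sign(beta)*(|beta| - lambda) = 0.5700.

0.5700


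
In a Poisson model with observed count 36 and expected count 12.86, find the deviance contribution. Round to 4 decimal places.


Compute y*ln(y/mu) = 36*ln(36/12.86) = 36*1.029397 = 37.058292.
y - mu = 23.14.
D = 2*(37.058292 - (23.14)) = 27.836584, which rounds to 27.8366.

27.8366


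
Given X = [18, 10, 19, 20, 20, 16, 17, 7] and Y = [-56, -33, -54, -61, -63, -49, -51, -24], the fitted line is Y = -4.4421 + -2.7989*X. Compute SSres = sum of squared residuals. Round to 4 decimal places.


Predicted values from Y = -4.4421 + -2.7989*X.
Residuals: [-1.1777, -0.5689, 3.6212, -0.5799, -2.5799, 0.2245, 1.0234, 0.0344].
SSres = 22.9148.

22.9148


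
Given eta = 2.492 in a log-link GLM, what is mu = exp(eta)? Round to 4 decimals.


Apply the inverse link:
mu = e^2.492 = 12.0854.

12.0854


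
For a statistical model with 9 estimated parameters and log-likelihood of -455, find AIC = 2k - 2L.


Compute:
2k = 2*9 = 18.
-2*loglik = -2*(-455) = 910.
AIC = 18 + 910 = 928.

928


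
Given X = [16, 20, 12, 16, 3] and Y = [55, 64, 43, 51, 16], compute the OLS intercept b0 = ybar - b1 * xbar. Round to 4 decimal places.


The slope is b1 = 2.8194.
Sample means are xbar = 13.4000 and ybar = 45.8000.
Intercept: b0 = 45.8000 - (2.8194)(13.4000) = 8.0203.

8.0203


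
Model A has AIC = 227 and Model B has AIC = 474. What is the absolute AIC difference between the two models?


Absolute difference = |227 - 474| = 247.
The model with lower AIC (A) is preferred.

247


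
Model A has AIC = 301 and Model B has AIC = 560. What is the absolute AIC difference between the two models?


|AIC_A - AIC_B| = |301 - 560| = 259.
Model A is preferred (lower AIC).

259


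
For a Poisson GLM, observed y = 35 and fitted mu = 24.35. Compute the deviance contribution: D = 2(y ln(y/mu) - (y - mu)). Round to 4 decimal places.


First: ln(35/24.35) = 0.362816.
Then: 35 * 0.362816 = 12.698560.
y - mu = 35 - 24.35 = 10.65.
D = 2(12.698560 - 10.65) = 4.097120, which rounds to 4.0971.

4.0971


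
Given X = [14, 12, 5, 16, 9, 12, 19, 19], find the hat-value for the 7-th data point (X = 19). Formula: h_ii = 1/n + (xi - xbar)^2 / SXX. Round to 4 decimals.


Mean of X: xbar = 13.2500.
SXX = 163.5000.
For X = 19: h = 1/8 + (19 - 13.2500)^2/163.5000 = 0.3272.

0.3272


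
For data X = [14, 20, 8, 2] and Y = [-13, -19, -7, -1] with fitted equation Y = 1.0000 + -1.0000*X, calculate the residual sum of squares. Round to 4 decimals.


For each point, residual = actual - predicted.
Residuals: [0.0000, 0.0000, 0.0000, 0.0000].
Sum of squared residuals = 0.0000.

0.0000


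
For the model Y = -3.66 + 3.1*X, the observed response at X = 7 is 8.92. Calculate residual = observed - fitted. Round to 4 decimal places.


Fitted value at X = 7 is yhat = -3.66 + 3.1*7 = 18.0400.
Residual = 8.92 - 18.0400 = -9.1200.

-9.1200


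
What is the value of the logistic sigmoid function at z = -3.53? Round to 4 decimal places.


Compute exp(3.5300) = 34.1240.
Sigmoid = 1 / (1 + 34.1240) = 1 / 35.1240 = 0.0285.

0.0285


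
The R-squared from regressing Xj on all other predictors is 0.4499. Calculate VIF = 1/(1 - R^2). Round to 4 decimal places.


VIF = 1 / (1 - 0.4499).
= 1 / 0.5501 = 1.8179.

1.8179


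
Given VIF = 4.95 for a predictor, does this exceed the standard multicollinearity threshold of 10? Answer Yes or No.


The threshold is 10.
VIF = 4.95 is < 10.
Multicollinearity indication: No.

No


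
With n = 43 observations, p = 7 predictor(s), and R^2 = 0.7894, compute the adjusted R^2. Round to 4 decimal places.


Using the formula:
(1 - 0.7894) = 0.2106.
Multiply by 42/35: 0.2106 * 42 = 8.8452, then 8.8452 / 35 = 0.2527.
Adj R^2 = 1 - 0.2527 = 0.7473.

0.7473


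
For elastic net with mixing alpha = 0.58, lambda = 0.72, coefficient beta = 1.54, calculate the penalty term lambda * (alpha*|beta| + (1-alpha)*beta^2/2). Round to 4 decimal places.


Compute:
L1 = 0.58 * 1.54 = 0.8932.
L2 = 0.42 * 1.54^2 / 2 = 0.4980.
Penalty = 0.72 * (0.8932 + 0.4980) = 1.0017.

1.0017


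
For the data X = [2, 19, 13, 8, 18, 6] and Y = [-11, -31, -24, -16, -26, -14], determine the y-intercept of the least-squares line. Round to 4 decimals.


The slope is b1 = -1.1250.
Sample means are xbar = 11.0000 and ybar = -20.3333.
Intercept: b0 = -20.3333 - (-1.1250)(11.0000) = -7.9583.

-7.9583


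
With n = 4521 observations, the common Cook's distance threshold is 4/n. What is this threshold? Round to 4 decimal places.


The threshold is 4/n.
4/4521 = 0.0009.

0.0009


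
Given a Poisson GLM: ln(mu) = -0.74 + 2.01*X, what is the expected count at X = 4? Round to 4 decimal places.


Linear predictor: eta = -0.74 + (2.01)(4) = 7.3000.
Expected count: mu = exp(7.3000) = 1480.2999.

1480.2999


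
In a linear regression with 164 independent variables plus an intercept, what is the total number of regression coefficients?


Each predictor gets one coefficient, plus one intercept.
Total parameters = 164 + 1 = 165.

165


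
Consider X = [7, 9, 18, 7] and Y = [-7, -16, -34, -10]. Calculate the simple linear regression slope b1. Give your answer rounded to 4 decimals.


First compute the means: xbar = 10.2500, ybar = -16.7500.
Then S_xx = sum((xi - xbar)^2) = 82.7500.
S_xy = sum((xi - xbar)(yi - ybar)) = -188.2500.
b1 = S_xy / S_xx = -188.2500 / 82.7500 = -2.2749.

-2.2749


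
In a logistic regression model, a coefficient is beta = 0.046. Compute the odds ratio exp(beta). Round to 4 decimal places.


Odds ratio = exp(beta) = exp(0.046).
= 1.0471.

1.0471


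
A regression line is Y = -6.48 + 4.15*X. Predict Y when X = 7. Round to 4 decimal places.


Substitute X = 7 into the equation:
Y = -6.48 + 4.15 * 7 = -6.48 + 29.0500 = 22.5700.

22.5700


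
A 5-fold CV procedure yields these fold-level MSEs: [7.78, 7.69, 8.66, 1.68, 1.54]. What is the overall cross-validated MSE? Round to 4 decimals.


Total MSE across folds = 27.3500.
CV-MSE = 27.3500/5 = 5.4700.

5.4700


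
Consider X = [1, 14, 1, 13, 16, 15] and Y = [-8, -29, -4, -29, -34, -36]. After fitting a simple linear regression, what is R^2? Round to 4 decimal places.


After computing the OLS fit (b0=-4.0188, b1=-1.9315):
SSres = 22.1680, SStot = 947.3333.
R^2 = 1 - 22.1680/947.3333 = 0.9766.

0.9766


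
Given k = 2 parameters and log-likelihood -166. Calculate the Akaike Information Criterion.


AIC = 2*2 - 2*(-166).
= 4 + 332 = 336.

336


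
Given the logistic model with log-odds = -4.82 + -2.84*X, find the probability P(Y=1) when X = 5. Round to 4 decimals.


Compute z = -4.82 + (-2.84)(5) = -19.0200.
exp(-z) = 182087882.6137.
P = 1/(1 + 182087882.6137) = 0.0000.

0.0000


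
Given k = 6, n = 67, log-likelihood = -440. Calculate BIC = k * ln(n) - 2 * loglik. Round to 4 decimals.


ln(67) = 4.204693.
k * ln(n) = 6 * 4.204693 = 25.228158.
-2L = 880.
BIC = 25.228158 + 880 = 905.228158, which rounds to 905.2282.

905.2282


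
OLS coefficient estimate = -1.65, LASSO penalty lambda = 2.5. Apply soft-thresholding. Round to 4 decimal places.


Check: |-1.65| = 1.65 vs lambda = 2.5.
Since |beta| <= lambda, the coefficient is set to 0.
Soft-thresholded coefficient = 0.0000.

0.0000


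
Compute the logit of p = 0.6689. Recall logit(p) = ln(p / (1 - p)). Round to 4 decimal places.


The odds are p/(1-p) = 0.6689 / 0.3311 = 2.0202.
logit(p) = ln(2.0202) = 0.7032.

0.7032


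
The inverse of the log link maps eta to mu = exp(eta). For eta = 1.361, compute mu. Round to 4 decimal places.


mu = exp(eta) = exp(1.361).
= 3.9001.

3.9001


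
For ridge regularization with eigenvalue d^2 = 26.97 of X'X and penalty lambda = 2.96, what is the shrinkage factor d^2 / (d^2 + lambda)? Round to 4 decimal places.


d^2 + lambda = 26.97 + 2.96 = 29.9300.
Shrinkage factor = 26.97/29.9300 = 0.9011.

0.9011


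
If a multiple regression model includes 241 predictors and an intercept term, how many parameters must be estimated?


Each predictor gets one coefficient, plus one intercept.
Total parameters = 241 + 1 = 242.

242


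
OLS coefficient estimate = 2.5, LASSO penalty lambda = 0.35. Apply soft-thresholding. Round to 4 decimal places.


Absolute value: |2.5| = 2.5.
Compare to lambda = 0.35.
Since |beta| > lambda, coefficient = sign(beta)*(|beta| - lambda) = 2.1500.

2.1500


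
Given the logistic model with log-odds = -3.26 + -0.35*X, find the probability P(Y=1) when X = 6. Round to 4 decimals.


Compute z = -3.26 + (-0.35)(6) = -5.3600.
exp(-z) = 212.7249.
P = 1/(1 + 212.7249) = 0.0047.

0.0047


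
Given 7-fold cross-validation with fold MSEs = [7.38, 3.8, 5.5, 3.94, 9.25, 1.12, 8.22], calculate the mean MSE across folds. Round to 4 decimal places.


Sum of fold MSEs = 39.2100.
Average = 39.2100 / 7 = 5.6014.

5.6014


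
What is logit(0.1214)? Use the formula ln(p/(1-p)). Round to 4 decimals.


The odds are p/(1-p) = 0.1214 / 0.8786 = 0.1382.
logit(p) = ln(0.1382) = -1.9792.

-1.9792


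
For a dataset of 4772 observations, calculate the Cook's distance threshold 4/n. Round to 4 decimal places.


Using the rule of thumb:
Threshold = 4 / 4772 = 0.0008.

0.0008


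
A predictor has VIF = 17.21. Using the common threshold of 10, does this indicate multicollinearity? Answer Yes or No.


The threshold is 10.
VIF = 17.21 is >= 10.
Multicollinearity indication: Yes.

Yes


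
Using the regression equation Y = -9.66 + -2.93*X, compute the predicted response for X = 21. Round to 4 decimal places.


Substitute X = 21 into the equation:
Y = -9.66 + -2.93 * 21 = -9.66 + -61.5300 = -71.1900.

-71.1900


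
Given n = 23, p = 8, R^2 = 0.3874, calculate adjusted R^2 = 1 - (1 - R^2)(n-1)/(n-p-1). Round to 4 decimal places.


Plug in: Adj R^2 = 1 - (1 - 0.3874) * 22/14.
= 1 - 0.6126 * 22/14
= 1 - 13.4772 / 14
= 1 - 0.9627 = 0.0373.

0.0373


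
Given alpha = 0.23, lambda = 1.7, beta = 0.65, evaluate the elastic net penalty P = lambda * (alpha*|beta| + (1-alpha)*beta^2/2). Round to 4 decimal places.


L1 component = 0.23 * |0.65| = 0.1495.
L2 component = 0.77 * 0.65^2 / 2 = 0.1627.
Penalty = 1.7 * (0.1495 + 0.1627) = 1.7 * 0.3122 = 0.5307.

0.5307


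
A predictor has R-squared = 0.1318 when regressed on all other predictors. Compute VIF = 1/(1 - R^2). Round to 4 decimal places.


Denominator: 1 - 0.1318 = 0.8682.
VIF = 1 / 0.8682 = 1.1518.

1.1518


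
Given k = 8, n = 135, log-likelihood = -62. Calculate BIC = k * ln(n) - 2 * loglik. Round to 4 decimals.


ln(135) = 4.905275.
k * ln(n) = 8 * 4.905275 = 39.242200.
-2L = 124.
BIC = 39.242200 + 124 = 163.242200, which rounds to 163.2422.

163.2422


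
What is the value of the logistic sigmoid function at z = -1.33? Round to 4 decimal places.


Compute exp(1.3300) = 3.7810.
Sigmoid = 1 / (1 + 3.7810) = 1 / 4.7810 = 0.2092.

0.2092


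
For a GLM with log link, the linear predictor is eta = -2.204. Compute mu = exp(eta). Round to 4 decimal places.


mu = exp(eta) = exp(-2.204).
= 0.1104.

0.1104


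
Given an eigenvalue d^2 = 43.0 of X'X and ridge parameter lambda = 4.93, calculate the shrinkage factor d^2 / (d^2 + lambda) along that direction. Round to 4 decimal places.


Denominator = d^2 + lambda = 43.0 + 4.93 = 47.9300.
Shrinkage = 43.0 / 47.9300 = 0.8971.

0.8971


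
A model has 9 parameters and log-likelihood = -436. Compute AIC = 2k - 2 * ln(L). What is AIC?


AIC = 2k - 2*loglik = 2(9) - 2(-436).
= 18 + 872 = 890.

890


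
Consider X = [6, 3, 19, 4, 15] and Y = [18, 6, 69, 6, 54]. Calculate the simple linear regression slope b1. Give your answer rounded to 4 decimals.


Calculate xbar = 9.4000, ybar = 30.6000.
S_xx = 205.2000, S_xy = 832.8000.
Using b1 = S_xy / S_xx = 832.8000 / 205.2000, we get b1 = 4.0585.

4.0585


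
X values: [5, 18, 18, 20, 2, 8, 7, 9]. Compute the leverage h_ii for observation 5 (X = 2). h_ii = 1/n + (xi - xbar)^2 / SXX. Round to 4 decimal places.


n = 8, xbar = 10.8750.
SXX = sum((xi - xbar)^2) = 324.8750.
h = 1/8 + (2 - 10.8750)^2 / 324.8750 = 0.3674.

0.3674


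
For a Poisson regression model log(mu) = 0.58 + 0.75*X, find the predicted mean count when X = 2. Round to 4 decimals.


eta = 0.58 + 0.75 * 2 = 2.0800.
mu = exp(2.0800) = 8.0045.

8.0045


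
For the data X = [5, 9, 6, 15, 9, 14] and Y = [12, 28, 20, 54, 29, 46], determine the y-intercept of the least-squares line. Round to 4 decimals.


The slope is b1 = 3.8400.
Sample means are xbar = 9.6667 and ybar = 31.5000.
Intercept: b0 = 31.5000 - (3.8400)(9.6667) = -5.6200.

-5.6200


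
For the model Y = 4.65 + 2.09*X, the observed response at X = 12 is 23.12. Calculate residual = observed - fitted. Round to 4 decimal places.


Compute yhat = 4.65 + (2.09)(12) = 29.7300.
Residual = actual - predicted = 23.12 - 29.7300 = -6.6100.

-6.6100


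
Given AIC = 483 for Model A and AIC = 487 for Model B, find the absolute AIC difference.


Compute |483 - 487| = 4.
Model A has the smaller AIC.

4


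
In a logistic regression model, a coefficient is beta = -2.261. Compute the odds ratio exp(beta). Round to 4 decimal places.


exp(-2.261) = 0.1042.
So the odds ratio is 0.1042.

0.1042


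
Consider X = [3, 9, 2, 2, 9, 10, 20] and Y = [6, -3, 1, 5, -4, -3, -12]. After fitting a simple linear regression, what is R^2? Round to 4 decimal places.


The fitted line is Y = 5.7147 + -0.9091*X.
SSres = 21.6765, SStot = 225.7143.
R^2 = 1 - SSres/SStot = 0.9040.

0.9040


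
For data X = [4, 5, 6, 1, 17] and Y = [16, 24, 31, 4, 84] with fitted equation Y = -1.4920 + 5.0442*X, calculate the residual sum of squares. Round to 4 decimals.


Predicted values from Y = -1.4920 + 5.0442*X.
Residuals: [-2.6848, 0.2710, 2.2268, 0.4478, -0.2594].
SSres = 12.5080.

12.5080


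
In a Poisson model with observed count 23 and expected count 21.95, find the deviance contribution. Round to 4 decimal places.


y/mu = 23/21.95 = 1.047836 (approx.), and ln(23/21.95) = 0.046727.
y * ln(y/mu) = 23 * 0.046727 = 1.074721.
y - mu = 1.05.
D = 2 * (1.074721 - 1.05) = 0.049442, which rounds to 0.0494.

0.0494


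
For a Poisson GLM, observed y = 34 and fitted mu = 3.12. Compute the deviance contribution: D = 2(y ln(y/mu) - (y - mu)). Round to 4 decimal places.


y/mu = 34/3.12 = 10.897436 (approx.), and ln(34/3.12) = 2.388528.
y * ln(y/mu) = 34 * 2.388528 = 81.209952.
y - mu = 30.88.
D = 2 * (81.209952 - 30.88) = 100.659904, which rounds to 100.6599.

100.6599


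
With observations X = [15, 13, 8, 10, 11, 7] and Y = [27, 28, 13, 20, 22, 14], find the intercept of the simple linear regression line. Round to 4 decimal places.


The slope is b1 = 1.9926.
Sample means are xbar = 10.6667 and ybar = 20.6667.
Intercept: b0 = 20.6667 - (1.9926)(10.6667) = -0.5882.

-0.5882


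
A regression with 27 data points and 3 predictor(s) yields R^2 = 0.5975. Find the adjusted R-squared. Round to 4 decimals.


Plug in: Adj R^2 = 1 - (1 - 0.5975) * 26/23.
= 1 - 0.4025 * 26/23
= 1 - 10.4650 / 23
= 1 - 0.4550 = 0.5450.

0.5450


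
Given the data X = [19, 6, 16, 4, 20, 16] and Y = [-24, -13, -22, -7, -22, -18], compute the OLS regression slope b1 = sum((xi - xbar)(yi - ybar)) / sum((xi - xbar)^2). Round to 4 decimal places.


The sample means are xbar = 13.5000 and ybar = -17.6667.
Compute S_xx = 231.5000 and S_xy = -211.0000.
Slope b1 = S_xy / S_xx = -211.0000 / 231.5000 = -0.9114.

-0.9114


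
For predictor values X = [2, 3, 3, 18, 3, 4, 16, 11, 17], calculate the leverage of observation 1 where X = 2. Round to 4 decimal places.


n = 9, xbar = 8.5556.
SXX = sum((xi - xbar)^2) = 378.2222.
h = 1/9 + (2 - 8.5556)^2 / 378.2222 = 0.2247.

0.2247


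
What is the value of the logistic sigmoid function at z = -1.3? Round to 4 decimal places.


First, exp(1.3000) = 3.6693.
Then sigma(z) = 1/(1 + 3.6693) = 0.2142.

0.2142


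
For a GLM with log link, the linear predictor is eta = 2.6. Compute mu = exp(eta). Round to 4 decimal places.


mu = exp(eta) = exp(2.6).
= 13.4637.

13.4637


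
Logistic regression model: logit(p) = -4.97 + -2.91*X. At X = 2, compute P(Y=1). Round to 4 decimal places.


Linear predictor: z = -4.97 + -2.91 * 2 = -10.7900.
P = 1/(1 + exp(10.7900)) = 1/(1 + 48533.0360) = 0.0000.

0.0000


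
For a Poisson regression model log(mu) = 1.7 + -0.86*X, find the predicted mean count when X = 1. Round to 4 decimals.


eta = 1.7 + -0.86 * 1 = 0.8400.
mu = exp(0.8400) = 2.3164.

2.3164


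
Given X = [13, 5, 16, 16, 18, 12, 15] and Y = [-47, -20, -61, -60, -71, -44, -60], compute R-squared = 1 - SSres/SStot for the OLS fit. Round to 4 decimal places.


Fit the OLS line: b0 = 0.9089, b1 = -3.8880.
SSres = 24.3385.
SStot = 1682.8571.
R^2 = 1 - 24.3385/1682.8571 = 0.9855.

0.9855


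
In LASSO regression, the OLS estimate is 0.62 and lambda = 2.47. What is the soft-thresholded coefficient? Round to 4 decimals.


Absolute value: |0.62| = 0.62.
Compare to lambda = 2.47.
Since |beta| <= lambda, the coefficient is set to 0.

0.0000


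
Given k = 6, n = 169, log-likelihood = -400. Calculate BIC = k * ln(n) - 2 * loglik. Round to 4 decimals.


Compute k*ln(n) = 6*ln(169) = 6*5.129899 = 30.779394.
Then -2*loglik = 800.
BIC = 30.779394 + 800 = 830.779394, which rounds to 830.7794.

830.7794


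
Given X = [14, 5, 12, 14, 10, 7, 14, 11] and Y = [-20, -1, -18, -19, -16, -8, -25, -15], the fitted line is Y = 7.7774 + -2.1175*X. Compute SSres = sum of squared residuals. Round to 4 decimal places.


Predicted values from Y = 7.7774 + -2.1175*X.
Residuals: [1.8676, 1.8101, -0.3674, 2.8676, -2.6024, -0.9549, -3.1324, 0.5151].
SSres = 32.8841.

32.8841


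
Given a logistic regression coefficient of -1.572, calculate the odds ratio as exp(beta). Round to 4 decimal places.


exp(-1.572) = 0.2076.
So the odds ratio is 0.2076.

0.2076


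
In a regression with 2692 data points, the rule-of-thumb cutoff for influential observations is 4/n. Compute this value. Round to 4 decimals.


Cook's distance cutoff = 4/n = 4/2692.
= 0.0015.

0.0015


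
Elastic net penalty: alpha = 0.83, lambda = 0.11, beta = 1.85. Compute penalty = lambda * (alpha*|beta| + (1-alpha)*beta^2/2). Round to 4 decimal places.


Compute:
L1 = 0.83 * 1.85 = 1.5355.
L2 = 0.17 * 1.85^2 / 2 = 0.2909.
Penalty = 0.11 * (1.5355 + 0.2909) = 0.2009.

0.2009


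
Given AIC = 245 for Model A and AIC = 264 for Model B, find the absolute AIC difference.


Absolute difference = |245 - 264| = 19.
The model with lower AIC (A) is preferred.

19


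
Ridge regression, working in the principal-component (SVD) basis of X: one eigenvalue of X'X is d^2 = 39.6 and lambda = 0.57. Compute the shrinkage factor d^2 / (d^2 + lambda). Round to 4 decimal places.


d^2 + lambda = 39.6 + 0.57 = 40.1700.
Shrinkage factor = 39.6/40.1700 = 0.9858.

0.9858


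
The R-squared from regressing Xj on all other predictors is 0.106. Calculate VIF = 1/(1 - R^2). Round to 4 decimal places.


Denominator: 1 - 0.106 = 0.894.
VIF = 1 / 0.894 = 1.1186.

1.1186


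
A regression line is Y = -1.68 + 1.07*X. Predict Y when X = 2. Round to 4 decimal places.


Predicted value:
Y = -1.68 + (1.07)(2) = -1.68 + 2.1400 = 0.4600.

0.4600


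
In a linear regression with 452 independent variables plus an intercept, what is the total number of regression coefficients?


Each predictor gets one coefficient, plus one intercept.
Total parameters = 452 + 1 = 453.

453


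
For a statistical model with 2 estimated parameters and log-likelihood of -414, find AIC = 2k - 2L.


AIC = 2k - 2*loglik = 2(2) - 2(-414).
= 4 + 828 = 832.

832


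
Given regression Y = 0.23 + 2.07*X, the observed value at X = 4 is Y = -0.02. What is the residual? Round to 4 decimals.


Predicted = 0.23 + 2.07 * 4 = 8.5100.
Residual = -0.02 - 8.5100 = -8.5300.

-8.5300


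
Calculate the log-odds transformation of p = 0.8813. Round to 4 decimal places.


1 - p = 0.1187.
p/(1-p) = 7.4246.
logit = ln(7.4246) = 2.0048.

2.0048


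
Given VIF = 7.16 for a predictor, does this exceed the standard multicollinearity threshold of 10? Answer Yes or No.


Check: VIF = 7.16 vs threshold = 10.
Since 7.16 < 10, the answer is No.

No


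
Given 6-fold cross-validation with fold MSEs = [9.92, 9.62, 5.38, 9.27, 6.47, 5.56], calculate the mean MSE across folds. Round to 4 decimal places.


Total MSE across folds = 46.2200.
CV-MSE = 46.2200/6 = 7.7033.

7.7033


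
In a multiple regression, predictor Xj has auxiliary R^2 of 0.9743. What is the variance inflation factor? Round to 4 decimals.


VIF = 1 / (1 - 0.9743).
= 1 / 0.0257 = 38.9105.

38.9105
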